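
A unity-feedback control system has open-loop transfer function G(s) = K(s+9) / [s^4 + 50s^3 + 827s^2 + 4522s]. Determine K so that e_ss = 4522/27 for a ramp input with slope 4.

12

Factoring s from the denominator leaves a polynomial with constant term 4522, so the system is type 1.
K_v = lim_{s→0} s·G(s) = K·9 / 4522 = (9/4522)·K.
e_ss = 4/K_v = 4522/27 ⇒ K_v = 54/2261 ⇒ K = (54/2261)/(9/4522) = 12.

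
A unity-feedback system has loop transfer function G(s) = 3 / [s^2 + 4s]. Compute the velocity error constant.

0.75

The denominator has no term below 4s — 1 pole at s=0, type 1.
K_v = lim_{s→0} s·G(s) = 3 / 4 = 0.75.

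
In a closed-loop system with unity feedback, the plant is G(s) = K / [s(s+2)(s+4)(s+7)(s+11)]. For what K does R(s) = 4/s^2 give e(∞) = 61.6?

G(s) has one factor of s in the denominator, so the system is type 1.
K_v = lim_{s→0} s·G(s) = K / (2·4·7·11) = (1/616)·K.
e_ss = 4/K_v = 61.6 ⇒ K_v = 5/77 ⇒ K = (5/77)/(1/616) = 40.

40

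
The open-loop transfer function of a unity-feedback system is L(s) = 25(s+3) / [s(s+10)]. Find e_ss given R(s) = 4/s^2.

System type = 1 (one pole at s=0).
K_v = lim_{s→0} s·L(s) = 25·3 / (10) = 7.5.
e_ss = 4/K_v = 4/7.5 = 8/15.

8/15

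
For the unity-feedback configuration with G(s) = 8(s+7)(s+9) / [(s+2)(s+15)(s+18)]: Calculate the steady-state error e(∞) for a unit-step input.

15/29

System type = 0 (no poles at s=0).
K_p = lim_{s→0} G(s) = 8·7·9 / (2·15·18) = 14/15.
e_ss = 1/(1 + K_p) = 1/(29/15) = 15/29.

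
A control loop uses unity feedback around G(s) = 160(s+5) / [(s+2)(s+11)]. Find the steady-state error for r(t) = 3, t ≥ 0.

G(s) has no factors of s in the denominator, so the system is type 0.
K_p = lim_{s→0} G(s) = 160·5 / (2·11) = 400/11.
e_ss = 3/(1 + K_p) = 3/(411/11) = 11/137.

11/137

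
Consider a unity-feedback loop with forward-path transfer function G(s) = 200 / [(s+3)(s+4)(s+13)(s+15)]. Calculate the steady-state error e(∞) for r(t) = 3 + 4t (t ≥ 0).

No free integrators in G(s): this is a type 0 system. Taking each input component in turn:
  • 3: e_ss = 3/(1+K_p) with K_p=10/117 → 351/127.
  • 4t: a type-0 system cannot track it, e_ss → ∞.
The unbounded component dominates.

infinity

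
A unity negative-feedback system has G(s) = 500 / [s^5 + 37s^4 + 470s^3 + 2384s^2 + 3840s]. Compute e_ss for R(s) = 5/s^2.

Lowest-order denominator term is 3840s, so the open loop has 1 pole at the origin → type 1 system.
K_v = lim_{s→0} s·G(s) = 500 / 3840 = 25/192.
e_ss = 5/K_v = 5/(25/192) = 38.4.

38.4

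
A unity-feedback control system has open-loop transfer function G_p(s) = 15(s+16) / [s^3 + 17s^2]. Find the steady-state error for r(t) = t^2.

Factoring s^2 from the denominator leaves a polynomial with constant term 17, so the system is type 2.
K_a = lim_{s→0} s^2·G_p(s) = 15·16 / 17 = 240/17.
r(t) = t^2 gives R(s) = 2/s^3.
e_ss = 2/K_a = 2/(240/17) = 17/120.

17/120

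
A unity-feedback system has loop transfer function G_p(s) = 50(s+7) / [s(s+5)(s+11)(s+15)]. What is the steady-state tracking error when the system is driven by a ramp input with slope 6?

99/7

G_p(s) has one factor of s in the denominator, so the system is type 1.
K_v = lim_{s→0} s·G_p(s) = 50·7 / (5·11·15) = 14/33.
e_ss = 6/K_v = 6/(14/33) = 99/7.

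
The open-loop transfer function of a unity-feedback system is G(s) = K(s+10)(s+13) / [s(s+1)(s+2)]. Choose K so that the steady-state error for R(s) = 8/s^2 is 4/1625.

The open loop has one pole at the origin → type 1 system.
K_v = lim_{s→0} s·G(s) = K·10·13 / (1·2) = 65·K.
e_ss = 8/K_v = 4/1625 ⇒ K_v = 3250 ⇒ K = 3250/65 = 50.

50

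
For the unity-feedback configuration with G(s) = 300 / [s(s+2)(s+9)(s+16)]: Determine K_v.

25/24

The open loop has one pole at the origin → type 1 system.
K_v = lim_{s→0} s·G(s) = 300 / (2·9·16) = 25/24.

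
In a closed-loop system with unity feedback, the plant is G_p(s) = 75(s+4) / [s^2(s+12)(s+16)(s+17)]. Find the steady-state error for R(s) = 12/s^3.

System type = 2 (two poles at s=0).
K_a = lim_{s→0} s^2·G_p(s) = 75·4 / (12·16·17) = 25/272.
r(t) = 6t^2 gives R(s) = 12/s^3.
e_ss = 12/K_a = 12/(25/272) = 130.56.

130.56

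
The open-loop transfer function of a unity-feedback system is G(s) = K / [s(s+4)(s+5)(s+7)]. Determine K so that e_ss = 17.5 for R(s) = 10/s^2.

80

The open loop has one pole at the origin → type 1 system.
K_v = lim_{s→0} s·G(s) = K / (4·5·7) = (1/140)·K.
e_ss = 10/K_v = 17.5 ⇒ K_v = 4/7 ⇒ K = (4/7)/(1/140) = 80.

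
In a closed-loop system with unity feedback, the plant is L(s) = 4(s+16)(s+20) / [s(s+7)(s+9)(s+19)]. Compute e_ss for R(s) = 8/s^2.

1197/160

L(s) has one factor of s in the denominator, so the system is type 1.
K_v = lim_{s→0} s·L(s) = 4·16·20 / (7·9·19) = 1280/1197.
e_ss = 8/K_v = 8/(1280/1197) = 1197/160.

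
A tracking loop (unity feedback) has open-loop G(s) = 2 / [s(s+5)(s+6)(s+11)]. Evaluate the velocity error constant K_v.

The open loop has one pole at the origin → type 1 system.
K_v = lim_{s→0} s·G(s) = 2 / (5·6·11) = 1/165.

1/165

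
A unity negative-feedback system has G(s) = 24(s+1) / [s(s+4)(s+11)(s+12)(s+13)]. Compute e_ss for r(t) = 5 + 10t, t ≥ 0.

One free integrator in G(s): this is a type 1 system. By superposition:
  • 5: tracked with zero error.
  • 10t: e_ss = 10/K_v with K_v=1/286 → 2860.
Total e_ss = 2860.

2860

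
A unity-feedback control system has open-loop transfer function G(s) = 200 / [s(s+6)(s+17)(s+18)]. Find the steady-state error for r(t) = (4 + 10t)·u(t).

One free integrator in G(s): this is a type 1 system. Taking each input component in turn:
  • 4: tracked with zero error.
  • 10t: e_ss = 10/K_v with K_v=50/459 → 91.8.
Total e_ss = 91.8.

91.8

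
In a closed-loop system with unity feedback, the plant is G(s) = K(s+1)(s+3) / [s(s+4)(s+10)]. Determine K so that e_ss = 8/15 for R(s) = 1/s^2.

The open loop has one pole at the origin → type 1 system.
K_v = lim_{s→0} s·G(s) = K·1·3 / (4·10) = 0.075·K.
e_ss = 1/K_v = 8/15 ⇒ K_v = 1.875 ⇒ K = 1.875/0.075 = 25.

25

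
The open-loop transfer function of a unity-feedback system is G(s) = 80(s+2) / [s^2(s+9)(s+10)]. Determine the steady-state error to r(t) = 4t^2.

G(s) has two factors of s in the denominator, so the system is type 2.
K_a = lim_{s→0} s^2·G(s) = 80·2 / (9·10) = 16/9.
r(t) = 4t^2 gives R(s) = 8/s^3.
e_ss = 8/K_a = 8/(16/9) = 4.5.

4.5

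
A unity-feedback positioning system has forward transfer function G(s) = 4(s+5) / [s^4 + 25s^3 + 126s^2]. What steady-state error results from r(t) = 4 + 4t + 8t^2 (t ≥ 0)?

Lowest-order denominator term is 126s^2, so the open loop has 2 poles at the origin → type 2 system. Treating each term separately:
  • 4: tracked with zero error.
  • 4t: tracked with zero error.
  • 8t^2: e_ss = 16/K_a with K_a=10/63 → 100.8.
Total e_ss = 100.8.

100.8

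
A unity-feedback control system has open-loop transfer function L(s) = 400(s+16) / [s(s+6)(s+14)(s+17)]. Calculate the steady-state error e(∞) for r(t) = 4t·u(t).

0.8925

L(s) has one factor of s in the denominator, so the system is type 1.
K_v = lim_{s→0} s·L(s) = 400·16 / (6·14·17) = 1600/357.
e_ss = 4/K_v = 4/(1600/357) = 0.8925.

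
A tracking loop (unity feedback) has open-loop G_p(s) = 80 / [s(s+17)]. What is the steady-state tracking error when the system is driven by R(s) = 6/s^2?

1.275

System type = 1 (one pole at s=0).
K_v = lim_{s→0} s·G_p(s) = 80 / (17) = 80/17.
e_ss = 6/K_v = 6/(80/17) = 1.275.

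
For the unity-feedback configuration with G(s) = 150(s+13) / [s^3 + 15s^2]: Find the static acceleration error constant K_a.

130

Factoring s^2 from the denominator leaves a polynomial with constant term 15, so the system is type 2.
K_a = lim_{s→0} s^2·G(s) = 150·13 / 15 = 130.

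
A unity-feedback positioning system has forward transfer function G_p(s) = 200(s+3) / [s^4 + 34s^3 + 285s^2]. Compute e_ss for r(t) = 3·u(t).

Lowest-order denominator term is 285s^2, so the open loop has 2 poles at the origin → type 2 system.
A type-2 system has K_p = ∞, so it tracks a step input with zero steady-state error.

0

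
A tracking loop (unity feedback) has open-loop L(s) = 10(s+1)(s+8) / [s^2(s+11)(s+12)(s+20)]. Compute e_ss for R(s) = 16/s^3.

528

Two free integrators in L(s): this is a type 2 system.
K_a = lim_{s→0} s^2·L(s) = 10·1·8 / (11·12·20) = 1/33.
r(t) = 8t^2 gives R(s) = 16/s^3.
e_ss = 16/K_a = 16/(1/33) = 528.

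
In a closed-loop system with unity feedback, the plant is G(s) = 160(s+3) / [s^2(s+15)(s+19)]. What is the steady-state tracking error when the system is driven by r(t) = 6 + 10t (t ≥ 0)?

0

The open loop has two poles at the origin → type 2 system. Taking each input component in turn:
  • 6: tracked with zero error.
  • 10t: tracked with zero error.
Total e_ss = 0.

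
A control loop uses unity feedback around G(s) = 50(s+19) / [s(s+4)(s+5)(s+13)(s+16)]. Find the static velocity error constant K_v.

One free integrator in G(s): this is a type 1 system.
K_v = lim_{s→0} s·G(s) = 50·19 / (4·5·13·16) = 95/416.

95/416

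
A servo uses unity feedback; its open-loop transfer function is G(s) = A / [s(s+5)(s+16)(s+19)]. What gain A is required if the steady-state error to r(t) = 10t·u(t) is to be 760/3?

System type = 1 (one pole at s=0).
K_v = lim_{s→0} s·G(s) = A / (5·16·19) = (1/1520)·A.
e_ss = 10/K_v = 760/3 ⇒ K_v = 3/76 ⇒ A = (3/76)/(1/1520) = 60.

60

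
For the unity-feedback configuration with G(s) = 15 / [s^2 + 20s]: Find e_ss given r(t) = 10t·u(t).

Lowest-order denominator term is 20s, so the open loop has 1 pole at the origin → type 1 system.
K_v = lim_{s→0} s·G(s) = 15 / 20 = 0.75.
e_ss = 10/K_v = 10/0.75 = 40/3.

40/3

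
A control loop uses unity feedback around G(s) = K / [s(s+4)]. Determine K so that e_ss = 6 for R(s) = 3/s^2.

G(s) has one factor of s in the denominator, so the system is type 1.
K_v = lim_{s→0} s·G(s) = K / (4) = 0.25·K.
e_ss = 3/K_v = 6 ⇒ K_v = 0.5 ⇒ K = 0.5/0.25 = 2.

2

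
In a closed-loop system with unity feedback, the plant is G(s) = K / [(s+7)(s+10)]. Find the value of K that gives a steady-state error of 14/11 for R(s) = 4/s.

150

The open loop has no poles at the origin → type 0 system.
K_p = lim_{s→0} G(s) = K / (7·10) = (1/70)·K.
e_ss = 4/(1 + K_p) = 14/11 ⇒ 1 + (1/70)·K = 22/7 ⇒ K = 150.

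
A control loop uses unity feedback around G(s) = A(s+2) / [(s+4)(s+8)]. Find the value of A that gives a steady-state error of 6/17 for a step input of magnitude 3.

The open loop has no poles at the origin → type 0 system.
K_p = lim_{s→0} G(s) = A·2 / (4·8) = 0.0625·A.
e_ss = 3/(1 + K_p) = 6/17 ⇒ 1 + 0.0625·A = 8.5 ⇒ A = 120.

120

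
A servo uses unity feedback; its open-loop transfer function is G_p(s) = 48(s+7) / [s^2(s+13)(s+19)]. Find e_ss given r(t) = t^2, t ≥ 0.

247/168

The open loop has two poles at the origin → type 2 system.
K_a = lim_{s→0} s^2·G_p(s) = 48·7 / (13·19) = 336/247.
r(t) = t^2 gives R(s) = 2/s^3.
e_ss = 2/K_a = 2/(336/247) = 247/168.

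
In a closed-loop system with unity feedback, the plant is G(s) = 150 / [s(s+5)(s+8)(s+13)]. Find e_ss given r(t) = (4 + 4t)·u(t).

208/15

G(s) has one factor of s in the denominator, so the system is type 1. Taking each input component in turn:
  • 4: tracked with zero error.
  • 4t: e_ss = 4/K_v with K_v=15/52 → 208/15.
Total e_ss = 208/15.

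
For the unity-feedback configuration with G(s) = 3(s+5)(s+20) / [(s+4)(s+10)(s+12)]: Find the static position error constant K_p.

G(s) has no factors of s in the denominator, so the system is type 0.
K_p = lim_{s→0} G(s) = 3·5·20 / (4·10·12) = 0.625.

0.625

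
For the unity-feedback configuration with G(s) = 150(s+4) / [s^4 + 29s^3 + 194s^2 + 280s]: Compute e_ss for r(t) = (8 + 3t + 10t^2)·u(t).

infinity

Factoring s from the denominator leaves a polynomial with constant term 280, so the system is type 1. Taking each input component in turn:
  • 8: tracked with zero error.
  • 3t: e_ss = 3/K_v with K_v=15/7 → 1.4.
  • 10t^2: a type-1 system cannot track it, e_ss → ∞.
The unbounded component dominates.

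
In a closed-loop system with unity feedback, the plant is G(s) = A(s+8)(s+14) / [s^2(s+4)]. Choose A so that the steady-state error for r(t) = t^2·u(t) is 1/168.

System type = 2 (two poles at s=0).
K_a = lim_{s→0} s^2·G(s) = A·8·14 / (4) = 28·A.
e_ss = 2/K_a = 1/168 ⇒ K_a = 336 ⇒ A = 336/28 = 12.

12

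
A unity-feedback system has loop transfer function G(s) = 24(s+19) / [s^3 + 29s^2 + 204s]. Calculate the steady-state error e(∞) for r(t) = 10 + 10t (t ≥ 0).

The denominator has no term below 204s — 1 pole at s=0, type 1. Treating each term separately:
  • 10: tracked with zero error.
  • 10t: e_ss = 10/K_v with K_v=38/17 → 85/19.
Total e_ss = 85/19.

85/19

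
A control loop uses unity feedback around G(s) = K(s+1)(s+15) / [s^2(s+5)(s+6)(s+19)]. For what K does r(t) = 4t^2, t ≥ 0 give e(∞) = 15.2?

20

Two free integrators in G(s): this is a type 2 system.
K_a = lim_{s→0} s^2·G(s) = K·1·15 / (5·6·19) = (1/38)·K.
e_ss = 8/K_a = 15.2 ⇒ K_a = 10/19 ⇒ K = (10/19)/(1/38) = 20.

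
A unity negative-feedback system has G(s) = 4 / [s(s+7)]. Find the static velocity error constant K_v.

One free integrator in G(s): this is a type 1 system.
K_v = lim_{s→0} s·G(s) = 4 / (7) = 4/7.

4/7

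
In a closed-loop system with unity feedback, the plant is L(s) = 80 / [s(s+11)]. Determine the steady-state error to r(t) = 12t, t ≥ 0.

One free integrator in L(s): this is a type 1 system.
K_v = lim_{s→0} s·L(s) = 80 / (11) = 80/11.
e_ss = 12/K_v = 12/(80/11) = 1.65.

1.65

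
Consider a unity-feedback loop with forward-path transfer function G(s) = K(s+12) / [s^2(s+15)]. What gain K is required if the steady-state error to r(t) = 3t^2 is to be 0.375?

20

Two free integrators in G(s): this is a type 2 system.
K_a = lim_{s→0} s^2·G(s) = K·12 / (15) = 0.8·K.
e_ss = 6/K_a = 0.375 ⇒ K_a = 16 ⇒ K = 16/0.8 = 20.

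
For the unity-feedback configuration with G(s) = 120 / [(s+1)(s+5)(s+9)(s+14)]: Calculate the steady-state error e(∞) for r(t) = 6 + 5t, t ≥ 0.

infinity

System type = 0 (no poles at s=0). By superposition:
  • 6: e_ss = 6/(1+K_p) with K_p=4/21 → 5.04.
  • 5t: a type-0 system cannot track it, e_ss → ∞.
The unbounded component dominates.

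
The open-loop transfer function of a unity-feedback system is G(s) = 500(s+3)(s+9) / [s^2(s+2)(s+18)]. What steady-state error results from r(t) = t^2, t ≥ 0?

System type = 2 (two poles at s=0).
K_a = lim_{s→0} s^2·G(s) = 500·3·9 / (2·18) = 375.
r(t) = t^2 gives R(s) = 2/s^3.
e_ss = 2/K_a = 2/375.

2/375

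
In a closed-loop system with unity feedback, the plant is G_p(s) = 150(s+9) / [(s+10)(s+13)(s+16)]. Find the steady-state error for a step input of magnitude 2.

The open loop has no poles at the origin → type 0 system.
K_p = lim_{s→0} G_p(s) = 150·9 / (10·13·16) = 135/208.
e_ss = 2/(1 + K_p) = 2/(343/208) = 416/343.

416/343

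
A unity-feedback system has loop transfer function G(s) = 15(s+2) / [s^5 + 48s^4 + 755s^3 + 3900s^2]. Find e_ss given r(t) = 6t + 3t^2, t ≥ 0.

Lowest-order denominator term is 3900s^2, so the open loop has 2 poles at the origin → type 2 system. By superposition:
  • 6t: tracked with zero error.
  • 3t^2: e_ss = 6/K_a with K_a=1/130 → 780.
Total e_ss = 780.

780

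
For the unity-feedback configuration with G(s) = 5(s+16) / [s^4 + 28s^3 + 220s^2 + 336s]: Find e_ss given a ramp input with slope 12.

The denominator has no term below 336s — 1 pole at s=0, type 1.
K_v = lim_{s→0} s·G(s) = 5·16 / 336 = 5/21.
e_ss = 12/K_v = 12/(5/21) = 50.4.

50.4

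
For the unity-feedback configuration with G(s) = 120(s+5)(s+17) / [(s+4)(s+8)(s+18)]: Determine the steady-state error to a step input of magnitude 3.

72/449

System type = 0 (no poles at s=0).
K_p = lim_{s→0} G(s) = 120·5·17 / (4·8·18) = 425/24.
e_ss = 3/(1 + K_p) = 3/(449/24) = 72/449.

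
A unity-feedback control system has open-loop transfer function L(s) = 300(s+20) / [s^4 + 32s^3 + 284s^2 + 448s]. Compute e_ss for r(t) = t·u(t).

Lowest-order denominator term is 448s, so the open loop has 1 pole at the origin → type 1 system.
K_v = lim_{s→0} s·L(s) = 300·20 / 448 = 375/28.
e_ss = 1/K_v = 1/(375/28) = 28/375.

28/375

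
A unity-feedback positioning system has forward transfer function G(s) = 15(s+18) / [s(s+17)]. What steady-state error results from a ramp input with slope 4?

34/135

One free integrator in G(s): this is a type 1 system.
K_v = lim_{s→0} s·G(s) = 15·18 / (17) = 270/17.
e_ss = 4/K_v = 4/(270/17) = 34/135.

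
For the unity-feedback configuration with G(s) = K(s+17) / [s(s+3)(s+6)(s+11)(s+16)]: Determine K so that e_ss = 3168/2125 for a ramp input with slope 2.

250

One free integrator in G(s): this is a type 1 system.
K_v = lim_{s→0} s·G(s) = K·17 / (3·6·11·16) = (17/3168)·K.
e_ss = 2/K_v = 3168/2125 ⇒ K_v = 2125/1584 ⇒ K = (2125/1584)/(17/3168) = 250.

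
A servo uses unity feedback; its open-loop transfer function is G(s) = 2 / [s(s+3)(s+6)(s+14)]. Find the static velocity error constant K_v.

The open loop has one pole at the origin → type 1 system.
K_v = lim_{s→0} s·G(s) = 2 / (3·6·14) = 1/126.

1/126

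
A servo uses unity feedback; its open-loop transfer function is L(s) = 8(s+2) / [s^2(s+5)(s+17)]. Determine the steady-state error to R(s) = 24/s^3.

127.5

Two free integrators in L(s): this is a type 2 system.
K_a = lim_{s→0} s^2·L(s) = 8·2 / (5·17) = 16/85.
r(t) = 12t^2 gives R(s) = 24/s^3.
e_ss = 24/K_a = 24/(16/85) = 127.5.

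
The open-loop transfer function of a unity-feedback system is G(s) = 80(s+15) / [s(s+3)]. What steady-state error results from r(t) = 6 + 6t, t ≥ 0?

0.015

G(s) has one factor of s in the denominator, so the system is type 1. By superposition:
  • 6: tracked with zero error.
  • 6t: e_ss = 6/K_v with K_v=400 → 0.015.
Total e_ss = 0.015.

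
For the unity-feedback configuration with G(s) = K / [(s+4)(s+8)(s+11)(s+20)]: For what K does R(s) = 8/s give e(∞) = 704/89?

System type = 0 (no poles at s=0).
K_p = lim_{s→0} G(s) = K / (4·8·11·20) = (1/7040)·K.
e_ss = 8/(1 + K_p) = 704/89 ⇒ 1 + (1/7040)·K = 89/88 ⇒ K = 80.

80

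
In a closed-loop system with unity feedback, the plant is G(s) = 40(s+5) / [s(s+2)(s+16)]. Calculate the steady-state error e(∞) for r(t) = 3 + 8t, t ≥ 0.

System type = 1 (one pole at s=0). By superposition:
  • 3: tracked with zero error.
  • 8t: e_ss = 8/K_v with K_v=6.25 → 1.28.
Total e_ss = 1.28.

1.28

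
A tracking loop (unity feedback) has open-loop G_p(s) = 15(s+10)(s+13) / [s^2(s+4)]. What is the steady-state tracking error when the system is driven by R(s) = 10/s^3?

4/195

Two free integrators in G_p(s): this is a type 2 system.
K_a = lim_{s→0} s^2·G_p(s) = 15·10·13 / (4) = 487.5.
r(t) = 5t^2 gives R(s) = 10/s^3.
e_ss = 10/K_a = 10/487.5 = 4/195.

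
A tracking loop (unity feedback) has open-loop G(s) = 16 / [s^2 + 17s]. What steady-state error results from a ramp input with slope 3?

Factoring s from the denominator leaves a polynomial with constant term 17, so the system is type 1.
K_v = lim_{s→0} s·G(s) = 16 / 17 = 16/17.
e_ss = 3/K_v = 3/(16/17) = 3.1875.

3.1875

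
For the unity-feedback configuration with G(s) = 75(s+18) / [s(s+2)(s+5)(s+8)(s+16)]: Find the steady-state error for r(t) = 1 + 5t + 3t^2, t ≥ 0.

infinity

The open loop has one pole at the origin → type 1 system. Taking each input component in turn:
  • 1: tracked with zero error.
  • 5t: e_ss = 5/K_v with K_v=135/128 → 128/27.
  • 3t^2: a type-1 system cannot track it, e_ss → ∞.
The unbounded component dominates.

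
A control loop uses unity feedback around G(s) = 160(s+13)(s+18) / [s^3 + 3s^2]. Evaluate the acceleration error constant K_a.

Factoring s^2 from the denominator leaves a polynomial with constant term 3, so the system is type 2.
K_a = lim_{s→0} s^2·G(s) = 160·13·18 / 3 = 12480.

12480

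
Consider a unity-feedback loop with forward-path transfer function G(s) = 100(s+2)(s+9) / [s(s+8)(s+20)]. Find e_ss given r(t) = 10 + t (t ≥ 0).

G(s) has one factor of s in the denominator, so the system is type 1. By superposition:
  • 10: tracked with zero error.
  • t: e_ss = 1/K_v with K_v=11.25 → 4/45.
Total e_ss = 4/45.

4/45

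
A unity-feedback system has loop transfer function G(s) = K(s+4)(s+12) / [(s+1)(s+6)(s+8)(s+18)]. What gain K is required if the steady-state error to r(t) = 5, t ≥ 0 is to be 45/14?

10

The open loop has no poles at the origin → type 0 system.
K_p = lim_{s→0} G(s) = K·4·12 / (1·6·8·18) = (1/18)·K.
e_ss = 5/(1 + K_p) = 45/14 ⇒ 1 + (1/18)·K = 14/9 ⇒ K = 10.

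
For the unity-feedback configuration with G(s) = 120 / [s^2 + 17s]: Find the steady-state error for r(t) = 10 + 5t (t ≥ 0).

17/24

Factoring s from the denominator leaves a polynomial with constant term 17, so the system is type 1. Taking each input component in turn:
  • 10: tracked with zero error.
  • 5t: e_ss = 5/K_v with K_v=120/17 → 17/24.
Total e_ss = 17/24.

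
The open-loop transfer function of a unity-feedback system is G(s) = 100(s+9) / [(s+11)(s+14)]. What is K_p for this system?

450/77

System type = 0 (no poles at s=0).
K_p = lim_{s→0} G(s) = 100·9 / (11·14) = 450/77.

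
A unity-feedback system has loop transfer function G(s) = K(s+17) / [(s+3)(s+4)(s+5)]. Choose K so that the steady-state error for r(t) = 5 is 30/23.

No free integrators in G(s): this is a type 0 system.
K_p = lim_{s→0} G(s) = K·17 / (3·4·5) = (17/60)·K.
e_ss = 5/(1 + K_p) = 30/23 ⇒ 1 + (17/60)·K = 23/6 ⇒ K = 10.

10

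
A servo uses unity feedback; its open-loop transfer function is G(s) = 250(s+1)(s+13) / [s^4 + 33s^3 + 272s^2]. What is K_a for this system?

1625/136

The denominator has no term below 272s^2 — 2 poles at s=0, type 2.
K_a = lim_{s→0} s^2·G(s) = 250·1·13 / 272 = 1625/136.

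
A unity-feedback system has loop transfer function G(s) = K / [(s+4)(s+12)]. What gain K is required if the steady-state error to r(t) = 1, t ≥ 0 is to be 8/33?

150

G(s) has no factors of s in the denominator, so the system is type 0.
K_p = lim_{s→0} G(s) = K / (4·12) = (1/48)·K.
e_ss = 1/(1 + K_p) = 8/33 ⇒ 1 + (1/48)·K = 4.125 ⇒ K = 150.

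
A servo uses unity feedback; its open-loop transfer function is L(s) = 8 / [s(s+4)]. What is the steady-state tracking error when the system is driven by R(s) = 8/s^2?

The open loop has one pole at the origin → type 1 system.
K_v = lim_{s→0} s·L(s) = 8 / (4) = 2.
e_ss = 8/K_v = 8/2 = 4.

4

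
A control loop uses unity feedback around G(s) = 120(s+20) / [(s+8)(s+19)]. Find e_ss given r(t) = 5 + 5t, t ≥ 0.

infinity

System type = 0 (no poles at s=0). By superposition:
  • 5: e_ss = 5/(1+K_p) with K_p=300/19 → 95/319.
  • 5t: a type-0 system cannot track it, e_ss → ∞.
The unbounded component dominates.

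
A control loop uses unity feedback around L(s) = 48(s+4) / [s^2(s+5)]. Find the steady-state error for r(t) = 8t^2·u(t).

5/12

System type = 2 (two poles at s=0).
K_a = lim_{s→0} s^2·L(s) = 48·4 / (5) = 38.4.
r(t) = 8t^2 gives R(s) = 16/s^3.
e_ss = 16/K_a = 16/38.4 = 5/12.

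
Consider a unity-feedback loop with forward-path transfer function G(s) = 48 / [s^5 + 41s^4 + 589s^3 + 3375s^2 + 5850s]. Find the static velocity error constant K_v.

Factoring s from the denominator leaves a polynomial with constant term 5850, so the system is type 1.
K_v = lim_{s→0} s·G(s) = 48 / 5850 = 8/975.

8/975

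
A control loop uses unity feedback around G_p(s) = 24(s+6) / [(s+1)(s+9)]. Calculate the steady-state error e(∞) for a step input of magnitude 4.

G_p(s) has no factors of s in the denominator, so the system is type 0.
K_p = lim_{s→0} G_p(s) = 24·6 / (1·9) = 16.
e_ss = 4/(1 + K_p) = 4/17.

4/17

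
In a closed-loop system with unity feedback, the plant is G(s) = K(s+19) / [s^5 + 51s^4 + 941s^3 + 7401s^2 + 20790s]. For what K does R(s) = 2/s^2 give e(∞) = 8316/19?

5

The denominator has no term below 20790s — 1 pole at s=0, type 1.
K_v = lim_{s→0} s·G(s) = K·19 / 20790 = (19/20790)·K.
e_ss = 2/K_v = 8316/19 ⇒ K_v = 19/4158 ⇒ K = (19/4158)/(19/20790) = 5.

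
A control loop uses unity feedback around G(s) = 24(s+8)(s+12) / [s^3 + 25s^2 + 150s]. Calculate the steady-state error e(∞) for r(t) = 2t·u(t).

25/192

Factoring s from the denominator leaves a polynomial with constant term 150, so the system is type 1.
K_v = lim_{s→0} s·G(s) = 24·8·12 / 150 = 15.36.
e_ss = 2/K_v = 2/15.36 = 25/192.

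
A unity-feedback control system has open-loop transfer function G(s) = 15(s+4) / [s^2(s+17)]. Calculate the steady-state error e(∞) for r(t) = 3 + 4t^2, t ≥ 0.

System type = 2 (two poles at s=0). By superposition:
  • 3: tracked with zero error.
  • 4t^2: e_ss = 8/K_a with K_a=60/17 → 34/15.
Total e_ss = 34/15.

34/15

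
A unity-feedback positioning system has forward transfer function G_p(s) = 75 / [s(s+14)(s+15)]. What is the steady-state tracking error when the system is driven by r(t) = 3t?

System type = 1 (one pole at s=0).
K_v = lim_{s→0} s·G_p(s) = 75 / (14·15) = 5/14.
e_ss = 3/K_v = 3/(5/14) = 8.4.

8.4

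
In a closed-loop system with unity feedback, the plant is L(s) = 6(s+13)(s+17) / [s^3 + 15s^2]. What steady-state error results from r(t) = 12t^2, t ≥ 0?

60/221

Factoring s^2 from the denominator leaves a polynomial with constant term 15, so the system is type 2.
K_a = lim_{s→0} s^2·L(s) = 6·13·17 / 15 = 88.4.
r(t) = 12t^2 gives R(s) = 24/s^3.
e_ss = 24/K_a = 24/88.4 = 60/221.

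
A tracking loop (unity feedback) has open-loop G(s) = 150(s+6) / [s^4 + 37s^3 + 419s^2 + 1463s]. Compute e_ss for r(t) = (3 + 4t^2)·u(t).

Factoring s from the denominator leaves a polynomial with constant term 1463, so the system is type 1. By superposition:
  • 3: tracked with zero error.
  • 4t^2: a type-1 system cannot track it, e_ss → ∞.
The unbounded component dominates.

infinity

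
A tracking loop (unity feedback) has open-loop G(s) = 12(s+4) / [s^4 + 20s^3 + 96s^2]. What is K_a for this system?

0.5

Factoring s^2 from the denominator leaves a polynomial with constant term 96, so the system is type 2.
K_a = lim_{s→0} s^2·G(s) = 12·4 / 96 = 0.5.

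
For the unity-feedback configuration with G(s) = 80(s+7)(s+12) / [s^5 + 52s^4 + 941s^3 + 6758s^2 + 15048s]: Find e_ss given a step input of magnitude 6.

The denominator has no term below 15048s — 1 pole at s=0, type 1.
A type-1 system has K_p = ∞, so it tracks a step input with zero steady-state error.

0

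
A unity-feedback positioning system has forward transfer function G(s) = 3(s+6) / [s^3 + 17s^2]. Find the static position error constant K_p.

K_p = lim_{s→0} G(s); with 2 poles at the origin the limit diverges, so K_p = ∞.

infinity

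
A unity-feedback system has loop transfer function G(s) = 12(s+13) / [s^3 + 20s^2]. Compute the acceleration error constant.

7.8

Lowest-order denominator term is 20s^2, so the open loop has 2 poles at the origin → type 2 system.
K_a = lim_{s→0} s^2·G(s) = 12·13 / 20 = 7.8.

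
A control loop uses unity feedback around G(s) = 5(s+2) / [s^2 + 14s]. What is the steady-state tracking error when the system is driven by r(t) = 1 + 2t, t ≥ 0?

Factoring s from the denominator leaves a polynomial with constant term 14, so the system is type 1. By superposition:
  • 1: tracked with zero error.
  • 2t: e_ss = 2/K_v with K_v=5/7 → 2.8.
Total e_ss = 2.8.

2.8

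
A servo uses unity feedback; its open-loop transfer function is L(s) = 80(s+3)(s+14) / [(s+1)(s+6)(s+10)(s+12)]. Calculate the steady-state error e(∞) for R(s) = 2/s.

System type = 0 (no poles at s=0).
K_p = lim_{s→0} L(s) = 80·3·14 / (1·6·10·12) = 14/3.
e_ss = 2/(1 + K_p) = 2/(17/3) = 6/17.

6/17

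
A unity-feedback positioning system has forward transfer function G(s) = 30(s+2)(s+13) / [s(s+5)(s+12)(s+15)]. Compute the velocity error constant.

System type = 1 (one pole at s=0).
K_v = lim_{s→0} s·G(s) = 30·2·13 / (5·12·15) = 13/15.

13/15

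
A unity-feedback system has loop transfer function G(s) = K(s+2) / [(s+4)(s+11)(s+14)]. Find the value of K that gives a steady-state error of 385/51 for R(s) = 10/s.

100

No free integrators in G(s): this is a type 0 system.
K_p = lim_{s→0} G(s) = K·2 / (4·11·14) = (1/308)·K.
e_ss = 10/(1 + K_p) = 385/51 ⇒ 1 + (1/308)·K = 102/77 ⇒ K = 100.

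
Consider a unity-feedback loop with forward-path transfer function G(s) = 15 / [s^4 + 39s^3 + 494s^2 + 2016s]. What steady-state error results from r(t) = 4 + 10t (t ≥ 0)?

Lowest-order denominator term is 2016s, so the open loop has 1 pole at the origin → type 1 system. Taking each input component in turn:
  • 4: tracked with zero error.
  • 10t: e_ss = 10/K_v with K_v=5/672 → 1344.
Total e_ss = 1344.

1344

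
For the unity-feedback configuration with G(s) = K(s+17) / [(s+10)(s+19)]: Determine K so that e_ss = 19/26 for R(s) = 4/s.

G(s) has no factors of s in the denominator, so the system is type 0.
K_p = lim_{s→0} G(s) = K·17 / (10·19) = (17/190)·K.
e_ss = 4/(1 + K_p) = 19/26 ⇒ 1 + (17/190)·K = 104/19 ⇒ K = 50.

50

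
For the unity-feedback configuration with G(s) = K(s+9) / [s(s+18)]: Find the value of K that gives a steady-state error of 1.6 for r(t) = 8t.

System type = 1 (one pole at s=0).
K_v = lim_{s→0} s·G(s) = K·9 / (18) = 0.5·K.
e_ss = 8/K_v = 1.6 ⇒ K_v = 5 ⇒ K = 5/0.5 = 10.

10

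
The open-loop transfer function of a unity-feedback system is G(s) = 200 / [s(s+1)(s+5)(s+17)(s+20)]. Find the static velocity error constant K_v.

The open loop has one pole at the origin → type 1 system.
K_v = lim_{s→0} s·G(s) = 200 / (1·5·17·20) = 2/17.

2/17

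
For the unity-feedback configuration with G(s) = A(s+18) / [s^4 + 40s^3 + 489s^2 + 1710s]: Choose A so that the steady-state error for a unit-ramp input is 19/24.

The denominator has no term below 1710s — 1 pole at s=0, type 1.
K_v = lim_{s→0} s·G(s) = A·18 / 1710 = (1/95)·A.
e_ss = 1/K_v = 19/24 ⇒ K_v = 24/19 ⇒ A = (24/19)/(1/95) = 120.

120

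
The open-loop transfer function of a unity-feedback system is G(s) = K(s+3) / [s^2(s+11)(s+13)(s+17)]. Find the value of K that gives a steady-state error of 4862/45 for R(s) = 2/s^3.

15

Two free integrators in G(s): this is a type 2 system.
K_a = lim_{s→0} s^2·G(s) = K·3 / (11·13·17) = (3/2431)·K.
e_ss = 2/K_a = 4862/45 ⇒ K_a = 45/2431 ⇒ K = (45/2431)/(3/2431) = 15.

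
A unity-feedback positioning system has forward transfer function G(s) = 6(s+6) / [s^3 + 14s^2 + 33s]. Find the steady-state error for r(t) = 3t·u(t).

The denominator has no term below 33s — 1 pole at s=0, type 1.
K_v = lim_{s→0} s·G(s) = 6·6 / 33 = 12/11.
e_ss = 3/K_v = 3/(12/11) = 2.75.

2.75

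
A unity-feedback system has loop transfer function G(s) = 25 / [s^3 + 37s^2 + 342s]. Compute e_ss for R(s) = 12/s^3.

infinity

Factoring s from the denominator leaves a polynomial with constant term 342, so the system is type 1.
K_a = lim_{s→0} s^2·G(s) = 0; the steady-state error to this parabolic input grows without bound.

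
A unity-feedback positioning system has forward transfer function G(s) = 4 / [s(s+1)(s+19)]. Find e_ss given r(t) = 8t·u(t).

The open loop has one pole at the origin → type 1 system.
K_v = lim_{s→0} s·G(s) = 4 / (1·19) = 4/19.
e_ss = 8/K_v = 8/(4/19) = 38.

38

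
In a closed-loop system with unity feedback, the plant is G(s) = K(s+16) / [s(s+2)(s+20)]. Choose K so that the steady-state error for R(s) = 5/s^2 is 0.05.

System type = 1 (one pole at s=0).
K_v = lim_{s→0} s·G(s) = K·16 / (2·20) = 0.4·K.
e_ss = 5/K_v = 0.05 ⇒ K_v = 100 ⇒ K = 100/0.4 = 250.

250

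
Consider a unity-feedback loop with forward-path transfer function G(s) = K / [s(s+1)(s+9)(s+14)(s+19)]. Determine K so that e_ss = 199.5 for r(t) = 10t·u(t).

One free integrator in G(s): this is a type 1 system.
K_v = lim_{s→0} s·G(s) = K / (1·9·14·19) = (1/2394)·K.
e_ss = 10/K_v = 199.5 ⇒ K_v = 20/399 ⇒ K = (20/399)/(1/2394) = 120.

120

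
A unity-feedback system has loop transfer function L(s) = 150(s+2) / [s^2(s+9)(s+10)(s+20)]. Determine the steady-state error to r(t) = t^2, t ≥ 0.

12

The open loop has two poles at the origin → type 2 system.
K_a = lim_{s→0} s^2·L(s) = 150·2 / (9·10·20) = 1/6.
r(t) = t^2 gives R(s) = 2/s^3.
e_ss = 2/K_a = 2/(1/6) = 12.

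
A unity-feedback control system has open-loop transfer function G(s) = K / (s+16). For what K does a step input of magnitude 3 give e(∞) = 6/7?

40

System type = 0 (no poles at s=0).
K_p = lim_{s→0} G(s) = K / (16) = 0.0625·K.
e_ss = 3/(1 + K_p) = 6/7 ⇒ 1 + 0.0625·K = 3.5 ⇒ K = 40.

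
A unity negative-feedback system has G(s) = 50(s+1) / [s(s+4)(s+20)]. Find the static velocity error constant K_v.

0.625

One free integrator in G(s): this is a type 1 system.
K_v = lim_{s→0} s·G(s) = 50·1 / (4·20) = 0.625.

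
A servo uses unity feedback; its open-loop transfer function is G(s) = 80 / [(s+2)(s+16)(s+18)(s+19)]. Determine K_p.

System type = 0 (no poles at s=0).
K_p = lim_{s→0} G(s) = 80 / (2·16·18·19) = 5/684.

5/684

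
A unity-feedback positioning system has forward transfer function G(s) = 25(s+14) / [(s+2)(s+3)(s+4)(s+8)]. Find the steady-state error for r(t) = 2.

192/271

G(s) has no factors of s in the denominator, so the system is type 0.
K_p = lim_{s→0} G(s) = 25·14 / (2·3·4·8) = 175/96.
e_ss = 2/(1 + K_p) = 2/(271/96) = 192/271.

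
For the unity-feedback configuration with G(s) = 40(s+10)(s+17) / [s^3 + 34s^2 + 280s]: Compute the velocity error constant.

Factoring s from the denominator leaves a polynomial with constant term 280, so the system is type 1.
K_v = lim_{s→0} s·G(s) = 40·10·17 / 280 = 170/7.

170/7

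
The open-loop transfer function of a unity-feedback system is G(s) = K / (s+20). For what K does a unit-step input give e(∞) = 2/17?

System type = 0 (no poles at s=0).
K_p = lim_{s→0} G(s) = K / (20) = 0.05·K.
e_ss = 1/(1 + K_p) = 2/17 ⇒ 1 + 0.05·K = 8.5 ⇒ K = 150.

150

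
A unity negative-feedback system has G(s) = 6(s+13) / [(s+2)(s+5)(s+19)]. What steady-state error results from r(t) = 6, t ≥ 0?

The open loop has no poles at the origin → type 0 system.
K_p = lim_{s→0} G(s) = 6·13 / (2·5·19) = 39/95.
e_ss = 6/(1 + K_p) = 6/(134/95) = 285/67.

285/67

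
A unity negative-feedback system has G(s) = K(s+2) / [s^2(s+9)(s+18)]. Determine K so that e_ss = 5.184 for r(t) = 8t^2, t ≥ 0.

The open loop has two poles at the origin → type 2 system.
K_a = lim_{s→0} s^2·G(s) = K·2 / (9·18) = (1/81)·K.
e_ss = 16/K_a = 5.184 ⇒ K_a = 250/81 ⇒ K = (250/81)/(1/81) = 250.

250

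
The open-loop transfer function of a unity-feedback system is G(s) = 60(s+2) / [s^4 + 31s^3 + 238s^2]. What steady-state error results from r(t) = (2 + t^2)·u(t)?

119/30

Factoring s^2 from the denominator leaves a polynomial with constant term 238, so the system is type 2. Taking each input component in turn:
  • 2: tracked with zero error.
  • t^2: e_ss = 2/K_a with K_a=60/119 → 119/30.
Total e_ss = 119/30.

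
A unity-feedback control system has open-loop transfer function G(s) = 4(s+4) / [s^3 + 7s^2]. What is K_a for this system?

Lowest-order denominator term is 7s^2, so the open loop has 2 poles at the origin → type 2 system.
K_a = lim_{s→0} s^2·G(s) = 4·4 / 7 = 16/7.

16/7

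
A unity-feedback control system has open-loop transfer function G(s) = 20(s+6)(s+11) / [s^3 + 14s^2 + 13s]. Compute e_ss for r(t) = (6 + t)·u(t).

13/1320

The denominator has no term below 13s — 1 pole at s=0, type 1. Treating each term separately:
  • 6: tracked with zero error.
  • t: e_ss = 1/K_v with K_v=1320/13 → 13/1320.
Total e_ss = 13/1320.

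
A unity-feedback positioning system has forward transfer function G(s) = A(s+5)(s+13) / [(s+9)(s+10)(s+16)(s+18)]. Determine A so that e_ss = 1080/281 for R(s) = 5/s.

120

G(s) has no factors of s in the denominator, so the system is type 0.
K_p = lim_{s→0} G(s) = A·5·13 / (9·10·16·18) = (13/5184)·A.
e_ss = 5/(1 + K_p) = 1080/281 ⇒ 1 + (13/5184)·A = 281/216 ⇒ A = 120.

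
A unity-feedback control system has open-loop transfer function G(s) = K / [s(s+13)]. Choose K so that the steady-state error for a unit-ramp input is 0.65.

G(s) has one factor of s in the denominator, so the system is type 1.
K_v = lim_{s→0} s·G(s) = K / (13) = (1/13)·K.
e_ss = 1/K_v = 0.65 ⇒ K_v = 20/13 ⇒ K = (20/13)/(1/13) = 20.

20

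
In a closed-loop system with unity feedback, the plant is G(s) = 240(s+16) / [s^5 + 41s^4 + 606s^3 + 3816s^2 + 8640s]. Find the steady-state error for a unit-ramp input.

2.25

Lowest-order denominator term is 8640s, so the open loop has 1 pole at the origin → type 1 system.
K_v = lim_{s→0} s·G(s) = 240·16 / 8640 = 4/9.
e_ss = 1/K_v = 1/(4/9) = 2.25.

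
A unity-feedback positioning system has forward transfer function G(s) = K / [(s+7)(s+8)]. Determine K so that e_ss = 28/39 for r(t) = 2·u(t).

100

The open loop has no poles at the origin → type 0 system.
K_p = lim_{s→0} G(s) = K / (7·8) = (1/56)·K.
e_ss = 2/(1 + K_p) = 28/39 ⇒ 1 + (1/56)·K = 39/14 ⇒ K = 100.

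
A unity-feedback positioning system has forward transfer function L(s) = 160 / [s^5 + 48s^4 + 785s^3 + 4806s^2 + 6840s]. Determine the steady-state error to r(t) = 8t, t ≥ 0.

The denominator has no term below 6840s — 1 pole at s=0, type 1.
K_v = lim_{s→0} s·L(s) = 160 / 6840 = 4/171.
e_ss = 8/K_v = 8/(4/171) = 342.

342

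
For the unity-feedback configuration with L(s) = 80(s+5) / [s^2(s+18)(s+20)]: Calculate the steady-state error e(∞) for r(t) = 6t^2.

10.8

The open loop has two poles at the origin → type 2 system.
K_a = lim_{s→0} s^2·L(s) = 80·5 / (18·20) = 10/9.
r(t) = 6t^2 gives R(s) = 12/s^3.
e_ss = 12/K_a = 12/(10/9) = 10.8.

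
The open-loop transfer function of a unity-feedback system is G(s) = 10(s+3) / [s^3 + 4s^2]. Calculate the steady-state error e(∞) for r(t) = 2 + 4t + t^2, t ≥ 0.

4/15

Factoring s^2 from the denominator leaves a polynomial with constant term 4, so the system is type 2. Treating each term separately:
  • 2: tracked with zero error.
  • 4t: tracked with zero error.
  • t^2: e_ss = 2/K_a with K_a=7.5 → 4/15.
Total e_ss = 4/15.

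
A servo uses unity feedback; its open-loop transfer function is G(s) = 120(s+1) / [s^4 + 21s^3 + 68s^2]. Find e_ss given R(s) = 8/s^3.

68/15

Factoring s^2 from the denominator leaves a polynomial with constant term 68, so the system is type 2.
K_a = lim_{s→0} s^2·G(s) = 120·1 / 68 = 30/17.
r(t) = 4t^2 gives R(s) = 8/s^3.
e_ss = 8/K_a = 8/(30/17) = 68/15.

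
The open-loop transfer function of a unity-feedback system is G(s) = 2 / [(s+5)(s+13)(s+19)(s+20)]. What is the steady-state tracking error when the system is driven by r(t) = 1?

12350/12351

G(s) has no factors of s in the denominator, so the system is type 0.
K_p = lim_{s→0} G(s) = 2 / (5·13·19·20) = 1/12350.
e_ss = 1/(1 + K_p) = 1/(12351/12350) = 12350/12351.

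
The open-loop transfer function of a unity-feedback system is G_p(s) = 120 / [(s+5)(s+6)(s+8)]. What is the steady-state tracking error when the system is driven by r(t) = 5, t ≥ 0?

10/3

System type = 0 (no poles at s=0).
K_p = lim_{s→0} G_p(s) = 120 / (5·6·8) = 0.5.
e_ss = 5/(1 + K_p) = 5/1.5 = 10/3.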